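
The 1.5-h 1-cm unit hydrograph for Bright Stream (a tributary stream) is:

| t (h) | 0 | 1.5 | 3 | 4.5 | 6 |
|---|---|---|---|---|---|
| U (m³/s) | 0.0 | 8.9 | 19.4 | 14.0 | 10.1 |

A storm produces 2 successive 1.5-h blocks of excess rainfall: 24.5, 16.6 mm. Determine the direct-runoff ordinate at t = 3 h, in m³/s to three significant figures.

By discrete convolution, Q_j = Σ (P_i / 10 mm) · U_{j−i}.
At t = 3 h (j=2): Q = (24.5/10)·19.4 + (16.6/10)·8.9 = 62.3 m³/s.

Q ≈ 62.3 m³/s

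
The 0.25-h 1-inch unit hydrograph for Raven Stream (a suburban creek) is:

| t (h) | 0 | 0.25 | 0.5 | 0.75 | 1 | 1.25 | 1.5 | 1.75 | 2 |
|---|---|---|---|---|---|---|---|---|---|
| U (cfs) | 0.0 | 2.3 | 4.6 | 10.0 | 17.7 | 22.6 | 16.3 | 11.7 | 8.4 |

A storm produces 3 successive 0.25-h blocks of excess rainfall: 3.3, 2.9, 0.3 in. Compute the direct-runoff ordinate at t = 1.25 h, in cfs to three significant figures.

Q ≈ 129 cfs

By discrete convolution, Q_j = Σ (P_i / 1 in) · U_{j−i}.
At t = 1.25 h (j=5): Q = (3.3/1)·22.6 + (2.9/1)·17.7 + (0.3/1)·10.0 = 129 cfs.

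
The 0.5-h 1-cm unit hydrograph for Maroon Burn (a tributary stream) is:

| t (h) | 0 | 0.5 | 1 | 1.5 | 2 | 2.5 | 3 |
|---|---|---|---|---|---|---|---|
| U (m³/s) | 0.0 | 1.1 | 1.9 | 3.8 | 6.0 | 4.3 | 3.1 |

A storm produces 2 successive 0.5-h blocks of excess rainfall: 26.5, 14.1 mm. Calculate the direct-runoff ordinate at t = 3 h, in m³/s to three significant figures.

By discrete convolution, Q_j = Σ (P_i / 10 mm) · U_{j−i}.
At t = 3 h (j=6): Q = (26.5/10)·3.1 + (14.1/10)·4.3 = 14.3 m³/s.

Q ≈ 14.3 m³/s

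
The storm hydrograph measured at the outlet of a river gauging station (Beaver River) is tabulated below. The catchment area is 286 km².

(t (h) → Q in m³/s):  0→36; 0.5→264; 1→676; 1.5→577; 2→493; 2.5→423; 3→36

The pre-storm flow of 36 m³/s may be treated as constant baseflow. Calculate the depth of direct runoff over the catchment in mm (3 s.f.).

Direct runoff: 0.0, 228.0, 640.0, 541.0, 457.0, 387.0, 0.0 m³/s; ΣQ_DR = 2253 m³/s.
V = ΣQ_DR · Δt = 2253 × 1800 s = 4.055 × 10^6 m³.
Over A = 286 km², depth = V / A = 14.2 mm.

d ≈ 14.2 mm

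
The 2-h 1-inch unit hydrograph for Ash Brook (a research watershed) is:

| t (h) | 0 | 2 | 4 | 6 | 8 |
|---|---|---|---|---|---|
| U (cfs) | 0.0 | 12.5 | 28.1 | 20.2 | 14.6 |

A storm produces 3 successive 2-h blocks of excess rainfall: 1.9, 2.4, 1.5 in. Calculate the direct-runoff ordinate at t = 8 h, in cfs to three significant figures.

Q ≈ 118 cfs

By discrete convolution, Q_j = Σ (P_i / 1 in) · U_{j−i}.
At t = 8 h (j=4): Q = (1.9/1)·14.6 + (2.4/1)·20.2 + (1.5/1)·28.1 = 118 cfs.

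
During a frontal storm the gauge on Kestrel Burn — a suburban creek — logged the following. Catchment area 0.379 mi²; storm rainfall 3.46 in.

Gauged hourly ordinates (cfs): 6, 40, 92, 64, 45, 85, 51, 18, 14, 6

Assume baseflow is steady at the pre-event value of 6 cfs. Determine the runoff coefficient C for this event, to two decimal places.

C ≈ 0.43

ΣQ_DR = 361.0 cfs; V = ΣQ_DR·Δt = 1.300 × 10^6 ft³.
Runoff depth d = V / A = 1.476 in.
C = d / P = 1.476 / 3.46 = 0.43.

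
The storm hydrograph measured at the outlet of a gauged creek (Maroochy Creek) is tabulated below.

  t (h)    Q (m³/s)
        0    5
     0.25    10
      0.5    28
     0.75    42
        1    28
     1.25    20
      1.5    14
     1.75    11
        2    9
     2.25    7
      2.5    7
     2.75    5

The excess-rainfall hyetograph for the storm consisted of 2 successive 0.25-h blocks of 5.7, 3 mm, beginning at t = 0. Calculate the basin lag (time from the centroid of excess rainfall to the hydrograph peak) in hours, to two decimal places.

t_L ≈ 0.54 h

Centroid of excess rainfall: t_c = Σ P_i·t̄_i / ΣP_i = 0.2112 h (block centres at 0.125, 0.375 h).
Hydrograph peak occurs at t = 0.75 h, so basin lag t_L = 0.75 − 0.2112 = 0.54 h.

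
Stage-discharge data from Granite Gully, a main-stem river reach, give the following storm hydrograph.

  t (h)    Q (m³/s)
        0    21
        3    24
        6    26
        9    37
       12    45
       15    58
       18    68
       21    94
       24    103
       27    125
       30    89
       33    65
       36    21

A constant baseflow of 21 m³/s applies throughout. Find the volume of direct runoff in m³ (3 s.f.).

V ≈ 5.43 × 10^6 m³

Direct-runoff ordinates (Q − Q_b): 0.0, 3.0, 5.0, 16.0, 24.0, 37.0, 47.0, 73.0, 82.0, 104.0, 68.0, 44.0, 0.0 m³/s.
ΣQ_DR = 503.0 m³/s.
With Δt = 3 h = 10800 s, V = ΣQ_DR · Δt = 503.0 × 10800 = 5.43 × 10^6 m³.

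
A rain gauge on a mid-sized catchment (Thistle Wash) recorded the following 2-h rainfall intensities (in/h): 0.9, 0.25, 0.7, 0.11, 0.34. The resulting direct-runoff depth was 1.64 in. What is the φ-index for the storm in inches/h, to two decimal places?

φ ≈ 0.39 in/h

Only the 2 blocks with intensity above φ contribute runoff: 0.9, 0.7 in/h.
Σ(I−φ)·Δt = d  ⇒  (0.9+0.7 − 2φ)·2 = 1.64
φ = (1.600 − 1.64/2) / 2 = 0.39 in/h.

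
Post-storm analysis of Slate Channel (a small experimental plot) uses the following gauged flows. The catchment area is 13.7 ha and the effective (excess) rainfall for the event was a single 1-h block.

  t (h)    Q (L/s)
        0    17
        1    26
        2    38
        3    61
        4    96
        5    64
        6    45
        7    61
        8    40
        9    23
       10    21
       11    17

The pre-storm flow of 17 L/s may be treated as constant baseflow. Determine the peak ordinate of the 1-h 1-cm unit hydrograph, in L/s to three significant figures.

Direct runoff: 0.0, 9.0, 21.0, 44.0, 79.0, 47.0, 28.0, 44.0, 23.0, 6.0, 4.0, 0.0 L/s; ΣQ_DR = 305.0 L/s, peak = 79.0 L/s.
Runoff depth d = ΣQ_DR·Δt / A = 305.0 × 3600 / (13.7 ha) = 8.015 mm.
The 1-cm UH is the DRH scaled by (10 mm)/d, so U_p = 79.0 × 10/8.015 = 98.6 L/s.

U_p ≈ 98.6 L/s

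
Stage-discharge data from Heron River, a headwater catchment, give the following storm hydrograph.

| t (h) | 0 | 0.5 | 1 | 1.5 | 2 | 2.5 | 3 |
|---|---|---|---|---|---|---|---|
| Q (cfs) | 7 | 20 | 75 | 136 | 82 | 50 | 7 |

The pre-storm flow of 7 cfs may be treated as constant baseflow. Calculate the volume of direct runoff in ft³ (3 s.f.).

Direct-runoff ordinates (Q − Q_b): 0.0, 13.0, 68.0, 129.0, 75.0, 43.0, 0.0 cfs.
ΣQ_DR = 328.0 cfs.
With Δt = 0.5 h = 1800 s, V = ΣQ_DR · Δt = 328.0 × 1800 = 5.90 × 10^5 ft³.

V ≈ 5.90 × 10^5 ft³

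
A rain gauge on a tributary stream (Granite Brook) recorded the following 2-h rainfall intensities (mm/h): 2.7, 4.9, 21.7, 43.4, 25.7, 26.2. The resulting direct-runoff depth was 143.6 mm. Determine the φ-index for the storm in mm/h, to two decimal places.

φ ≈ 11.30 mm/h

Only the 4 blocks with intensity above φ contribute runoff: 21.7, 43.4, 25.7, 26.2 mm/h.
Σ(I−φ)·Δt = d  ⇒  (21.7+43.4+25.7+26.2 − 4φ)·2 = 143.6
φ = (117.0 − 143.6/2) / 4 = 11.30 mm/h.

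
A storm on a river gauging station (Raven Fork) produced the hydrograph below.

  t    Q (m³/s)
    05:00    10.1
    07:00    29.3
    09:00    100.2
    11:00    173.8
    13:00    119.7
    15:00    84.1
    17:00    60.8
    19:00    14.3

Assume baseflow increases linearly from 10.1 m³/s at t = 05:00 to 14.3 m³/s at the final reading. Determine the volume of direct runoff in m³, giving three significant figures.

V ≈ 3.56 × 10^6 m³

Direct-runoff ordinates (Q − Q_b): 0.00, 18.60, 88.90, 161.90, 107.20, 71.00, 47.10, 0.00 m³/s.
ΣQ_DR = 494.7 m³/s.
With Δt = 2 h = 7200 s, V = ΣQ_DR · Δt = 494.7 × 7200 = 3.56 × 10^6 m³.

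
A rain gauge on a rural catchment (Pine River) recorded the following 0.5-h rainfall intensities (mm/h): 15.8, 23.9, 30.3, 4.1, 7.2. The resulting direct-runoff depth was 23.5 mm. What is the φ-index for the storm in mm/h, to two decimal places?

φ ≈ 7.67 mm/h

Only the 3 blocks with intensity above φ contribute runoff: 15.8, 23.9, 30.3 mm/h.
Σ(I−φ)·Δt = d  ⇒  (15.8+23.9+30.3 − 3φ)·0.5 = 23.5
φ = (70.00 − 23.5/0.5) / 3 = 7.67 mm/h.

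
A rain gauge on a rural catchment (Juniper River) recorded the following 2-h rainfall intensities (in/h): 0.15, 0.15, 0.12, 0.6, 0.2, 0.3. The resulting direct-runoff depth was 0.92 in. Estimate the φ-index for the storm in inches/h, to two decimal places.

Only the 2 blocks with intensity above φ contribute runoff: 0.6, 0.3 in/h.
Σ(I−φ)·Δt = d  ⇒  (0.6+0.3 − 2φ)·2 = 0.92
φ = (0.9000 − 0.92/2) / 2 = 0.22 in/h.

φ ≈ 0.22 in/h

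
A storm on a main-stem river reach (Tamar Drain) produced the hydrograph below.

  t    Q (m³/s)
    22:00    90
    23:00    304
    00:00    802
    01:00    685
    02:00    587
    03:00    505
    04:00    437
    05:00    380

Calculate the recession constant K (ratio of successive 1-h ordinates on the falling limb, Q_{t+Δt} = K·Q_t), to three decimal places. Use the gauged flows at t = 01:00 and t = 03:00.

K ≈ 0.859

Using the recession-limb readings at t = 01:00 and t = 03:00: Q falls from 685 to 505 m³/s over 2 intervals.
K = (Q₂/Q₁)^(1/2) = (505/685)^(1/2) = 0.859.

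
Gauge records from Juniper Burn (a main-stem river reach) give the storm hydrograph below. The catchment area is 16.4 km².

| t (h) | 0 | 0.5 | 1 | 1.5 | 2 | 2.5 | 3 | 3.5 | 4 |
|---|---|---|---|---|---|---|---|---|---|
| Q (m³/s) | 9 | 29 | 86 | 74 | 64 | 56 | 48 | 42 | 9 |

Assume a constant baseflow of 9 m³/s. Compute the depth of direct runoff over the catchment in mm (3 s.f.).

Direct runoff: 0.0, 20.0, 77.0, 65.0, 55.0, 47.0, 39.0, 33.0, 0.0 m³/s; ΣQ_DR = 336.0 m³/s.
V = ΣQ_DR · Δt = 336.0 × 1800 s = 6.048 × 10^5 m³.
Over A = 16.4 km², depth = V / A = 36.9 mm.

d ≈ 36.9 mm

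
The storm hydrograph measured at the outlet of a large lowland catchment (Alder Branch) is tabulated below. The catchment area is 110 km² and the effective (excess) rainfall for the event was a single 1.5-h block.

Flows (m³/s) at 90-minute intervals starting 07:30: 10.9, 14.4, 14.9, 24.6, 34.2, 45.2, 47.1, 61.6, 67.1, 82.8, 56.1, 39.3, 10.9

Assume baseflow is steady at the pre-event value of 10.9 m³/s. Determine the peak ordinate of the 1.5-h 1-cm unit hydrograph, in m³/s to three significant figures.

U_p ≈ 39.9 m³/s

Direct runoff: 0.0, 3.5, 4.0, 13.7, 23.3, 34.3, 36.2, 50.7, 56.2, 71.9, 45.2, 28.4, 0.0 m³/s; ΣQ_DR = 367.4 m³/s, peak = 71.9 m³/s.
Runoff depth d = ΣQ_DR·Δt / A = 367.4 × 5400 / (110 km²) = 18.04 mm.
The 1-cm UH is the DRH scaled by (10 mm)/d, so U_p = 71.9 × 10/18.04 = 39.9 m³/s.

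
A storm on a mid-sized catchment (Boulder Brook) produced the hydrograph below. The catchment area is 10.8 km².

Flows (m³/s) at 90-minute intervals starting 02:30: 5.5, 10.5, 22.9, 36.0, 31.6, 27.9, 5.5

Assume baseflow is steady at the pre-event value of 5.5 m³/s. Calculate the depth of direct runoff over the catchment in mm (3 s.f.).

Direct runoff: 0.0, 5.0, 17.4, 30.5, 26.1, 22.4, 0.0 m³/s; ΣQ_DR = 101.4 m³/s.
V = ΣQ_DR · Δt = 101.4 × 5400 s = 5.476 × 10^5 m³.
Over A = 10.8 km², depth = V / A = 50.7 mm.

d ≈ 50.7 mm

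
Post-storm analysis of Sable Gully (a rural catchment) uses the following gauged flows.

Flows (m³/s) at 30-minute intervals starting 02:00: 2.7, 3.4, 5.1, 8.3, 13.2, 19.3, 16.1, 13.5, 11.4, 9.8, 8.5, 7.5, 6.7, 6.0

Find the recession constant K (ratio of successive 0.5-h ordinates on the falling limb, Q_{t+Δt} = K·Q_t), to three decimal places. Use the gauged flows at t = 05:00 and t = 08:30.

Using the recession-limb readings at t = 05:00 and t = 08:30: Q falls from 16.1 to 6.0 m³/s over 7 intervals.
K = (Q₂/Q₁)^(1/7) = (6.0/16.1)^(1/7) = 0.868.

K ≈ 0.868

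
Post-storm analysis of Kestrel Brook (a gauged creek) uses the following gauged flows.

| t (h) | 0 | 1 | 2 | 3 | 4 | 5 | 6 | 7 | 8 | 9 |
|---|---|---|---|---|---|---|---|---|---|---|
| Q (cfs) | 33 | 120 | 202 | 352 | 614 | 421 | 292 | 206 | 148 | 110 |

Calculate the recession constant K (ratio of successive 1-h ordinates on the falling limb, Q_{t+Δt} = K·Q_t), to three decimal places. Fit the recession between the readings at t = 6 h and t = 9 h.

K ≈ 0.722

Using the recession-limb readings at t = 6 h and t = 9 h: Q falls from 292 to 110 cfs over 3 intervals.
K = (Q₂/Q₁)^(1/3) = (110/292)^(1/3) = 0.722.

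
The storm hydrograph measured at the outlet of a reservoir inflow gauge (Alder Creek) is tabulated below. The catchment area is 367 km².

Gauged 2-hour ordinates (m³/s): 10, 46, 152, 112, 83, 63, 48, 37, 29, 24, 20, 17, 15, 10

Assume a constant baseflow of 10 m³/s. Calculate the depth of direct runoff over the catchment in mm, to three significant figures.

Direct runoff: 0.0, 36.0, 142.0, 102.0, 73.0, 53.0, 38.0, 27.0, 19.0, 14.0, 10.0, 7.0, 5.0, 0.0 m³/s; ΣQ_DR = 526.0 m³/s.
V = ΣQ_DR · Δt = 526.0 × 7200 s = 3.787 × 10^6 m³.
Over A = 367 km², depth = V / A = 10.3 mm.

d ≈ 10.3 mm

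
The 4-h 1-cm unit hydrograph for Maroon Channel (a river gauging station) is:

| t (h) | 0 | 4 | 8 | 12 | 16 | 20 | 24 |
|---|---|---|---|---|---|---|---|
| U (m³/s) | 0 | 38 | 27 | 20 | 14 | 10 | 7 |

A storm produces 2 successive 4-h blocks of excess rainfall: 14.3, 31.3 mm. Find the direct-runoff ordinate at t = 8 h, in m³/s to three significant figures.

By discrete convolution, Q_j = Σ (P_i / 10 mm) · U_{j−i}.
At t = 8 h (j=2): Q = (14.3/10)·27 + (31.3/10)·38 = 158 m³/s.

Q ≈ 158 m³/s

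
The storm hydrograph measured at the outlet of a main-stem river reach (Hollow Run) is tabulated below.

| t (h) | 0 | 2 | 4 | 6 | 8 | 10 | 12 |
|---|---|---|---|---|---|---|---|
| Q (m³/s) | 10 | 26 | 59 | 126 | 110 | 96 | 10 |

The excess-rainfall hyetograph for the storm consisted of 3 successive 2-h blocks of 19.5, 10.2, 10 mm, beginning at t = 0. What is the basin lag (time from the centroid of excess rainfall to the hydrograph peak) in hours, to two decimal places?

Centroid of excess rainfall: t_c = Σ P_i·t̄_i / ΣP_i = 2.5214 h (block centres at 1, 3, 5 h).
Hydrograph peak occurs at t = 6 h, so basin lag t_L = 6 − 2.5214 = 3.48 h.

t_L ≈ 3.48 h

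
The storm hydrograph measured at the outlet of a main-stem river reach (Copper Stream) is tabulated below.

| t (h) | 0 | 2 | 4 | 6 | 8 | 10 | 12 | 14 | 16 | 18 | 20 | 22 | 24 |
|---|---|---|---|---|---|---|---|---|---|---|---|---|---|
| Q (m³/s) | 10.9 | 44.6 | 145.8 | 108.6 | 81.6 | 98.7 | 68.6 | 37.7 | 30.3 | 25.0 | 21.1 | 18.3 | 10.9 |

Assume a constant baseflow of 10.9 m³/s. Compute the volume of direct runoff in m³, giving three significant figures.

V ≈ 4.03 × 10^6 m³

Direct-runoff ordinates (Q − Q_b): 0.0, 33.7, 134.9, 97.7, 70.7, 87.8, 57.7, 26.8, 19.4, 14.1, 10.2, 7.4, 0.0 m³/s.
ΣQ_DR = 560.4 m³/s.
With Δt = 2 h = 7200 s, V = ΣQ_DR · Δt = 560.4 × 7200 = 4.03 × 10^6 m³.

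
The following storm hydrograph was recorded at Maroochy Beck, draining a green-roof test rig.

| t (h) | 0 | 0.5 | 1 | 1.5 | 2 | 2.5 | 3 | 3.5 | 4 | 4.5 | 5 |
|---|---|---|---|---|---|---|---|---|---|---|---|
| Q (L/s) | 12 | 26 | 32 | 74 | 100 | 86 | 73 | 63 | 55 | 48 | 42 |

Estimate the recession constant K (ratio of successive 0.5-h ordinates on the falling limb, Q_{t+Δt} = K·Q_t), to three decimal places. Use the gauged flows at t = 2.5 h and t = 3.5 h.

Using the recession-limb readings at t = 2.5 h and t = 3.5 h: Q falls from 86 to 63 L/s over 2 intervals.
K = (Q₂/Q₁)^(1/2) = (63/86)^(1/2) = 0.856.

K ≈ 0.856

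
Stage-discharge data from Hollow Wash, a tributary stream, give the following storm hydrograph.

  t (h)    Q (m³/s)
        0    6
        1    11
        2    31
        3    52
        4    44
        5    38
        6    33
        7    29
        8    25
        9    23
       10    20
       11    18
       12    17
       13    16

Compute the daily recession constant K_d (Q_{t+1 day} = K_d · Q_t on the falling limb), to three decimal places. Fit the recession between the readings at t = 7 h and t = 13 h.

K_d ≈ 0.093

Between t = 7 h and t = 13 h the flow falls from 29 to 16 m³/s over 6×1 h = 6 h.
Per-interval ratio K = (16/29)^(1/6) = 0.9056; K_d = K^(24/1) = 0.093.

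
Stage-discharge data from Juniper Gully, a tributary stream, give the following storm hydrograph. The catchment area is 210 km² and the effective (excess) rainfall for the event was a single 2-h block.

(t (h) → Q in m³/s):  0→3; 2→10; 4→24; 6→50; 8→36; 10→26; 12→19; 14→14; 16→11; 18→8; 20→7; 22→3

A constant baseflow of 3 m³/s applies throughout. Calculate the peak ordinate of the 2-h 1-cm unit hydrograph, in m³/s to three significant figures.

U_p ≈ 78.3 m³/s

Direct runoff: 0.0, 7.0, 21.0, 47.0, 33.0, 23.0, 16.0, 11.0, 8.0, 5.0, 4.0, 0.0 m³/s; ΣQ_DR = 175.0 m³/s, peak = 47.0 m³/s.
Runoff depth d = ΣQ_DR·Δt / A = 175.0 × 7200 / (210 km²) = 6.000 mm.
The 1-cm UH is the DRH scaled by (10 mm)/d, so U_p = 47.0 × 10/6.000 = 78.3 m³/s.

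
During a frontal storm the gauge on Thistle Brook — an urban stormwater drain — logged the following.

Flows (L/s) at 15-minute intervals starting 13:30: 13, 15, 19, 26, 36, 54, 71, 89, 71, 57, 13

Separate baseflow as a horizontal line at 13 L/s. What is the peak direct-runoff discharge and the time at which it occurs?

Q_p = 76.0 L/s at t = 15:15

Subtracting baseflow gives direct-runoff ordinates: 0.0, 2.0, 6.0, 13.0, 23.0, 41.0, 58.0, 76.0, 58.0, 44.0, 0.0 L/s.
The maximum is 76.0 L/s, occurring at the reading for t = 15:15.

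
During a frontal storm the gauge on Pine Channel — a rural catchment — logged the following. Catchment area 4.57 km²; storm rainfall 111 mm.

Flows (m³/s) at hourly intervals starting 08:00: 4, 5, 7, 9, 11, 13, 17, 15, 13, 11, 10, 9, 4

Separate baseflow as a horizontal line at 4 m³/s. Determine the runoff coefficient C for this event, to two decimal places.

C ≈ 0.54

ΣQ_DR = 76.00 m³/s; V = ΣQ_DR·Δt = 2.736 × 10^5 m³.
Runoff depth d = V / A = 59.87 mm.
C = d / P = 59.87 / 111 = 0.54.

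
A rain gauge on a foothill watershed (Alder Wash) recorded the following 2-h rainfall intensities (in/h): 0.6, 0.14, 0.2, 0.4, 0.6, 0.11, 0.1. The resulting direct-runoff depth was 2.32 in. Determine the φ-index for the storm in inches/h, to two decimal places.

Only the 4 blocks with intensity above φ contribute runoff: 0.6, 0.2, 0.4, 0.6 in/h.
Σ(I−φ)·Δt = d  ⇒  (0.6+0.2+0.4+0.6 − 4φ)·2 = 2.32
φ = (1.800 − 2.32/2) / 4 = 0.16 in/h.

φ ≈ 0.16 in/h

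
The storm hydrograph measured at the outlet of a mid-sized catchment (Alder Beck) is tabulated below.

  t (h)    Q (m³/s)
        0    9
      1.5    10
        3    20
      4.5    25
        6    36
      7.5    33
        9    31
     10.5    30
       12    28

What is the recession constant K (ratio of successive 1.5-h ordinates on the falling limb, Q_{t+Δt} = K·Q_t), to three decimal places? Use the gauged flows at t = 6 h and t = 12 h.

Using the recession-limb readings at t = 6 h and t = 12 h: Q falls from 36 to 28 m³/s over 4 intervals.
K = (Q₂/Q₁)^(1/4) = (28/36)^(1/4) = 0.939.

K ≈ 0.939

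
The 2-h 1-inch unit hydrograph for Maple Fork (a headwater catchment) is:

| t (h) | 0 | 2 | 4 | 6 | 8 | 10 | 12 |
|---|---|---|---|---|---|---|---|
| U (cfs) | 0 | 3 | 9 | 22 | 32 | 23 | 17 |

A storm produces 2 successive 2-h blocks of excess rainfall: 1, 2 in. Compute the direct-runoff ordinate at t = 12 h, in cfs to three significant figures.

By discrete convolution, Q_j = Σ (P_i / 1 in) · U_{j−i}.
At t = 12 h (j=6): Q = (1/1)·17 + (2/1)·23 = 63.0 cfs.

Q ≈ 63.0 cfs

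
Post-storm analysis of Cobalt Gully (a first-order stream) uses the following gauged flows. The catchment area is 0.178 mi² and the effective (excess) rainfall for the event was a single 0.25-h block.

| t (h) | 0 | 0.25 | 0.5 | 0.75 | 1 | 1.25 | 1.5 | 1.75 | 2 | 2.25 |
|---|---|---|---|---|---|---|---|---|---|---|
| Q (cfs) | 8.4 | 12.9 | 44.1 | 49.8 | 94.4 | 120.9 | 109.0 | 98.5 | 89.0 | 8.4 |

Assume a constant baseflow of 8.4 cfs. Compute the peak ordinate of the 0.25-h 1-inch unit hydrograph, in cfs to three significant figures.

U_p ≈ 93.7 cfs

Direct runoff: 0.0, 4.5, 35.7, 41.4, 86.0, 112.5, 100.6, 90.1, 80.6, 0.0 cfs; ΣQ_DR = 551.4 cfs, peak = 112.5 cfs.
Runoff depth d = ΣQ_DR·Δt / A = 551.4 × 900 / (0.178 mi²) = 1.200 in.
The 1-inch UH is the DRH scaled by (1 in)/d, so U_p = 112.5 × 1/1.200 = 93.7 cfs.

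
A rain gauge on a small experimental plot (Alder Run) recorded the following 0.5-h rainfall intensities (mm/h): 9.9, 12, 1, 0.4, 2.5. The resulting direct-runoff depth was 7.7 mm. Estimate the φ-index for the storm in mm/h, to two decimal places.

Only the 2 blocks with intensity above φ contribute runoff: 9.9, 12 mm/h.
Σ(I−φ)·Δt = d  ⇒  (9.9+12 − 2φ)·0.5 = 7.7
φ = (21.90 − 7.7/0.5) / 2 = 3.25 mm/h.

φ ≈ 3.25 mm/h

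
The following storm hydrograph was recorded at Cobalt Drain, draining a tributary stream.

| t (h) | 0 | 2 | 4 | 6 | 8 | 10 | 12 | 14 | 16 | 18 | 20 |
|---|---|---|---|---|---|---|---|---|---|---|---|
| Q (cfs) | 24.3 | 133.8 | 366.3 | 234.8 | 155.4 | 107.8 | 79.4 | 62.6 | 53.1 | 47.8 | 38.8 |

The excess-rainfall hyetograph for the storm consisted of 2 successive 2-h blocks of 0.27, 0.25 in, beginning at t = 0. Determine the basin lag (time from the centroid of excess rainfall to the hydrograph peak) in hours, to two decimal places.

Centroid of excess rainfall: t_c = Σ P_i·t̄_i / ΣP_i = 1.9615 h (block centres at 1, 3 h).
Hydrograph peak occurs at t = 4 h, so basin lag t_L = 4 − 1.9615 = 2.04 h.

t_L ≈ 2.04 h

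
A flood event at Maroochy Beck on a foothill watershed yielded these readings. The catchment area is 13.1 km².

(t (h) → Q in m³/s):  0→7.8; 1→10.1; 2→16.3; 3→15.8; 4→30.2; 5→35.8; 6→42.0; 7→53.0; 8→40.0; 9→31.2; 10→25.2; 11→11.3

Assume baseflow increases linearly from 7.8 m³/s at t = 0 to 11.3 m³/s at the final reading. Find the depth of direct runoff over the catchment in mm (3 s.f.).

Direct runoff: 0.00, 1.98, 7.86, 7.05, 21.13, 26.41, 32.29, 42.97, 29.65, 20.54, 14.22, 0.00 m³/s; ΣQ_DR = 204.1 m³/s.
V = ΣQ_DR · Δt = 204.1 × 3600 s = 7.348 × 10^5 m³.
Over A = 13.1 km², depth = V / A = 56.1 mm.

d ≈ 56.1 mm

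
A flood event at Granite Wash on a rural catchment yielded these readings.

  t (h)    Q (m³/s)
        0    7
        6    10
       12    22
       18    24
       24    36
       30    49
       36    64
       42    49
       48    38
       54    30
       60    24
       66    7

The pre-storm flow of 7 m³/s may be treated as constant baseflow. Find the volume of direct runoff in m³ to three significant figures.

Direct-runoff ordinates (Q − Q_b): 0.0, 3.0, 15.0, 17.0, 29.0, 42.0, 57.0, 42.0, 31.0, 23.0, 17.0, 0.0 m³/s.
ΣQ_DR = 276.0 m³/s.
With Δt = 6 h = 21600 s, V = ΣQ_DR · Δt = 276.0 × 21600 = 5.96 × 10^6 m³.

V ≈ 5.96 × 10^6 m³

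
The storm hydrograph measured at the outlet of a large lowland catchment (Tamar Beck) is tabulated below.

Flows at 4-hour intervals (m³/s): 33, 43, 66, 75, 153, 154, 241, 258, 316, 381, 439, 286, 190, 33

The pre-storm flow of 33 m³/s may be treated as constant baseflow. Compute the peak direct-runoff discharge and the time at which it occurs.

Subtracting baseflow gives direct-runoff ordinates: 0.0, 10.0, 33.0, 42.0, 120.0, 121.0, 208.0, 225.0, 283.0, 348.0, 406.0, 253.0, 157.0, 0.0 m³/s.
The maximum is 406.0 m³/s, occurring at the reading for t = 40 h.

Q_p = 406.0 m³/s at t = 40 h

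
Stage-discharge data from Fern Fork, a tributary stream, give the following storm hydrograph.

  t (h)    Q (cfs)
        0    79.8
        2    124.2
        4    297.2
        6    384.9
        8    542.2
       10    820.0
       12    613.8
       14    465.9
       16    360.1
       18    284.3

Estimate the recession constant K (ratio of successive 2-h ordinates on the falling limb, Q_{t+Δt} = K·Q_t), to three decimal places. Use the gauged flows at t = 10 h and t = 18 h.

Using the recession-limb readings at t = 10 h and t = 18 h: Q falls from 820.0 to 284.3 cfs over 4 intervals.
K = (Q₂/Q₁)^(1/4) = (284.3/820.0)^(1/4) = 0.767.

K ≈ 0.767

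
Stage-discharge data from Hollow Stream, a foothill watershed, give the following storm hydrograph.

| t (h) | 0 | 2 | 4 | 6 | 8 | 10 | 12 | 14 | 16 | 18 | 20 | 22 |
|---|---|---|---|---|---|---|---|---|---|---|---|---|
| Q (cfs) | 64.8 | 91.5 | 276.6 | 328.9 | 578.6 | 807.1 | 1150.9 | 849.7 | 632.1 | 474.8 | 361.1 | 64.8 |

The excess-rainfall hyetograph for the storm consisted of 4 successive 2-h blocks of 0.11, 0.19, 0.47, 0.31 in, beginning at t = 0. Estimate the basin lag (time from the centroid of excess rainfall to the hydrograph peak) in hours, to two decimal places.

Centroid of excess rainfall: t_c = Σ P_i·t̄_i / ΣP_i = 4.8148 h (block centres at 1, 3, 5, 7 h).
Hydrograph peak occurs at t = 12 h, so basin lag t_L = 12 − 4.8148 = 7.19 h.

t_L ≈ 7.19 h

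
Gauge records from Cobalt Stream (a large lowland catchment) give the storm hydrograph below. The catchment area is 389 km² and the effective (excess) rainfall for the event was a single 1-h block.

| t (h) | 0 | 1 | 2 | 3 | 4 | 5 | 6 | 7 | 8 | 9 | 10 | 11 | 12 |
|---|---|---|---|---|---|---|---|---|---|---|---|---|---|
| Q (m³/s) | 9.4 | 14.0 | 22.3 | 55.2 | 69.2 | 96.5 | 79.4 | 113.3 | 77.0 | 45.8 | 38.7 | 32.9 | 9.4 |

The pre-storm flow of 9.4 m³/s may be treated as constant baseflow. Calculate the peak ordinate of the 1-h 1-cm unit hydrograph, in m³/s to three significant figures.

U_p ≈ 208 m³/s

Direct runoff: 0.0, 4.6, 12.9, 45.8, 59.8, 87.1, 70.0, 103.9, 67.6, 36.4, 29.3, 23.5, 0.0 m³/s; ΣQ_DR = 540.9 m³/s, peak = 103.9 m³/s.
Runoff depth d = ΣQ_DR·Δt / A = 540.9 × 3600 / (389 km²) = 5.006 mm.
The 1-cm UH is the DRH scaled by (10 mm)/d, so U_p = 103.9 × 10/5.006 = 208 m³/s.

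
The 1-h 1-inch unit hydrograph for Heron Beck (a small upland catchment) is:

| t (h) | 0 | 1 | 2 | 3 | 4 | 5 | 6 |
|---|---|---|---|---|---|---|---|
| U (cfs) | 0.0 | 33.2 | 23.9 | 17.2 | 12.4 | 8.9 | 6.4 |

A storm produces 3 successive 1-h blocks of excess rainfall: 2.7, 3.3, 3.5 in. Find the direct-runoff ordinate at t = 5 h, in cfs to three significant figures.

By discrete convolution, Q_j = Σ (P_i / 1 in) · U_{j−i}.
At t = 5 h (j=5): Q = (2.7/1)·8.9 + (3.3/1)·12.4 + (3.5/1)·17.2 = 125 cfs.

Q ≈ 125 cfs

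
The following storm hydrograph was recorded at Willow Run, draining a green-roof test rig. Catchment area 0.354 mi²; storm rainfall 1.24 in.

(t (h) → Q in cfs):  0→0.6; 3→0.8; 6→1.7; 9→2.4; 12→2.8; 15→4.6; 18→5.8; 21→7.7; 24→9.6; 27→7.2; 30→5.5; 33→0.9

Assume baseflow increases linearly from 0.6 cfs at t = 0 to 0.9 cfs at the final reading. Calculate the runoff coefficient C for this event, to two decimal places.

C ≈ 0.43

ΣQ_DR = 40.60 cfs; V = ΣQ_DR·Δt = 4.385 × 10^5 ft³.
Runoff depth d = V / A = 0.5332 in.
C = d / P = 0.5332 / 1.24 = 0.43.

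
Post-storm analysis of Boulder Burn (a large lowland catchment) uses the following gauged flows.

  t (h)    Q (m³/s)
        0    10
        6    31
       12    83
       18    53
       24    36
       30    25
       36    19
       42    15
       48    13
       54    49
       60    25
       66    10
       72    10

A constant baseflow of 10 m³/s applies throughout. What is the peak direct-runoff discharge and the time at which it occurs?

Subtracting baseflow gives direct-runoff ordinates: 0.0, 21.0, 73.0, 43.0, 26.0, 15.0, 9.0, 5.0, 3.0, 39.0, 15.0, 0.0, 0.0 m³/s.
The maximum is 73.0 m³/s, occurring at the reading for t = 12 h.

Q_p = 73.0 m³/s at t = 12 h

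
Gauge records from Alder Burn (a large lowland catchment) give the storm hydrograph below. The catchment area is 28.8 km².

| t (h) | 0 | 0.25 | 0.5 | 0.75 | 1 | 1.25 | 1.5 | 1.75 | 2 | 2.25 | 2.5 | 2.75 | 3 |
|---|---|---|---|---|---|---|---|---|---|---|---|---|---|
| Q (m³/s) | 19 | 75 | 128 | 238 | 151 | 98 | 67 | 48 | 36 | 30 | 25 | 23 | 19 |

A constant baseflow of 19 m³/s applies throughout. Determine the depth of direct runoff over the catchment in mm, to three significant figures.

d ≈ 22.2 mm

Direct runoff: 0.0, 56.0, 109.0, 219.0, 132.0, 79.0, 48.0, 29.0, 17.0, 11.0, 6.0, 4.0, 0.0 m³/s; ΣQ_DR = 710.0 m³/s.
V = ΣQ_DR · Δt = 710.0 × 900 s = 6.390 × 10^5 m³.
Over A = 28.8 km², depth = V / A = 22.2 mm.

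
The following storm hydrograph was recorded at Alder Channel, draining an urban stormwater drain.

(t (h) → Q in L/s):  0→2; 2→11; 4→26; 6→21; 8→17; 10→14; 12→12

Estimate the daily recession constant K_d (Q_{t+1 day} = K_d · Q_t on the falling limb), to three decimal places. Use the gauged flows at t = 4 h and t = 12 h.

K_d ≈ 0.098

Between t = 4 h and t = 12 h the flow falls from 26 to 12 L/s over 4×2 h = 8 h.
Per-interval ratio K = (12/26)^(1/4) = 0.8242; K_d = K^(24/2) = 0.098.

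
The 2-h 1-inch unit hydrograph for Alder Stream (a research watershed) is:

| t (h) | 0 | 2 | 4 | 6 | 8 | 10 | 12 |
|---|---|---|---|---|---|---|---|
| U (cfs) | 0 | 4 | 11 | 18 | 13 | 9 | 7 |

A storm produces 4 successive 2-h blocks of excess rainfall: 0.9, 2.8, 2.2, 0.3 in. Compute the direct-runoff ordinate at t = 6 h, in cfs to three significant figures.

By discrete convolution, Q_j = Σ (P_i / 1 in) · U_{j−i}.
At t = 6 h (j=3): Q = (0.9/1)·18 + (2.8/1)·11 + (2.2/1)·4 + (0.3/1)·0 = 55.8 cfs.

Q ≈ 55.8 cfs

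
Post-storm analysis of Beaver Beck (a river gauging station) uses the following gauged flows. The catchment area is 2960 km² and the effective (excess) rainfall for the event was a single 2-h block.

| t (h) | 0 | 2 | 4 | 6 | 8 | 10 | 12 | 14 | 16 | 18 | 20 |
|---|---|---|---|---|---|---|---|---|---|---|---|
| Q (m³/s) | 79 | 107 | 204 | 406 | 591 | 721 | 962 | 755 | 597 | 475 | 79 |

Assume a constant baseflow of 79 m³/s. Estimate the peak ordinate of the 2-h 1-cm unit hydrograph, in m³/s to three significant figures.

U_p ≈ 884 m³/s

Direct runoff: 0.0, 28.0, 125.0, 327.0, 512.0, 642.0, 883.0, 676.0, 518.0, 396.0, 0.0 m³/s; ΣQ_DR = 4107 m³/s, peak = 883.0 m³/s.
Runoff depth d = ΣQ_DR·Δt / A = 4107 × 7200 / (2960 km²) = 9.990 mm.
The 1-cm UH is the DRH scaled by (10 mm)/d, so U_p = 883.0 × 10/9.990 = 884 m³/s.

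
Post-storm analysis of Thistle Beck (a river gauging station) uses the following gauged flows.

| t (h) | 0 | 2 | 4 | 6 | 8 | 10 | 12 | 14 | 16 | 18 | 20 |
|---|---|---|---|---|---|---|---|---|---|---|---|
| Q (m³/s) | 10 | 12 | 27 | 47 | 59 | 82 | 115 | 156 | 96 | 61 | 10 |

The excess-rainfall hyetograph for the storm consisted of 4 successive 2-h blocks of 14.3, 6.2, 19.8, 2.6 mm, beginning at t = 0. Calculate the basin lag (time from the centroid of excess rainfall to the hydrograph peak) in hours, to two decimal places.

Centroid of excess rainfall: t_c = Σ P_i·t̄_i / ΣP_i = 3.4988 h (block centres at 1, 3, 5, 7 h).
Hydrograph peak occurs at t = 14 h, so basin lag t_L = 14 − 3.4988 = 10.50 h.

t_L ≈ 10.50 h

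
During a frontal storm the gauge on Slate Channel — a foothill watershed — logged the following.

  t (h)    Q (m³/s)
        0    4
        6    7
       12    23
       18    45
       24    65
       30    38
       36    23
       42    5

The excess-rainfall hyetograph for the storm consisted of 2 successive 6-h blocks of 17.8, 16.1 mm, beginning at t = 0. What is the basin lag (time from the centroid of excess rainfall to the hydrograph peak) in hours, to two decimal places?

Centroid of excess rainfall: t_c = Σ P_i·t̄_i / ΣP_i = 5.8496 h (block centres at 3, 9 h).
Hydrograph peak occurs at t = 24 h, so basin lag t_L = 24 − 5.8496 = 18.15 h.

t_L ≈ 18.15 h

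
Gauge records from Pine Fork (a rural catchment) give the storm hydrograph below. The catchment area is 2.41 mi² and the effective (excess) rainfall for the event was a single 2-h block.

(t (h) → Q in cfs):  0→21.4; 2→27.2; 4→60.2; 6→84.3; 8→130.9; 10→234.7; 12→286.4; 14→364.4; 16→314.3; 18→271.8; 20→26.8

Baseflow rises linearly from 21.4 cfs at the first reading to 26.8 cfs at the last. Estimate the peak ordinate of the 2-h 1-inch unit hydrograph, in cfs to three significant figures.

Direct runoff: 0.00, 5.26, 37.72, 61.28, 107.34, 210.60, 261.76, 339.22, 288.58, 245.54, 0.00 cfs; ΣQ_DR = 1557 cfs, peak = 339.22 cfs.
Runoff depth d = ΣQ_DR·Δt / A = 1557 × 7200 / (2.41 mi²) = 2.003 in.
The 1-inch UH is the DRH scaled by (1 in)/d, so U_p = 339.22 × 1/2.003 = 169 cfs.

U_p ≈ 169 cfs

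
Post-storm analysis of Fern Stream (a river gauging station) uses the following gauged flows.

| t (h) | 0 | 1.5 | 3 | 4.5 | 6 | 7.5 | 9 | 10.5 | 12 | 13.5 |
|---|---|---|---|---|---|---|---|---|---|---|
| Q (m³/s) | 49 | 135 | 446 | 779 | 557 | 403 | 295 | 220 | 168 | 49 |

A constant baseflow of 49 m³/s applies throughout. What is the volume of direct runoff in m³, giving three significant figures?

Direct-runoff ordinates (Q − Q_b): 0.0, 86.0, 397.0, 730.0, 508.0, 354.0, 246.0, 171.0, 119.0, 0.0 m³/s.
ΣQ_DR = 2611 m³/s.
With Δt = 1.5 h = 5400 s, V = ΣQ_DR · Δt = 2611 × 5400 = 1.41 × 10^7 m³.

V ≈ 1.41 × 10^7 m³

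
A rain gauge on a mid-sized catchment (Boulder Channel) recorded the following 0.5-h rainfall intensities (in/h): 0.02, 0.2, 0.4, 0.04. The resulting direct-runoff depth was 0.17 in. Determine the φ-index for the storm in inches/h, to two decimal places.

Only the 2 blocks with intensity above φ contribute runoff: 0.2, 0.4 in/h.
Σ(I−φ)·Δt = d  ⇒  (0.2+0.4 − 2φ)·0.5 = 0.17
φ = (0.6000 − 0.17/0.5) / 2 = 0.13 in/h.

φ ≈ 0.13 in/h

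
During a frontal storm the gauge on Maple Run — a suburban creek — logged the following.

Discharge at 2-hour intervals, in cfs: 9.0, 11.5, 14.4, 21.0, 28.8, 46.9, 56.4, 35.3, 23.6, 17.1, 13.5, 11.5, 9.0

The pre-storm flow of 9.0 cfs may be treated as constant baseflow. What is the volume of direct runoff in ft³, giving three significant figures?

V ≈ 1.30 × 10^6 ft³

Direct-runoff ordinates (Q − Q_b): 0.0, 2.5, 5.4, 12.0, 19.8, 37.9, 47.4, 26.3, 14.6, 8.1, 4.5, 2.5, 0.0 cfs.
ΣQ_DR = 181.0 cfs.
With Δt = 2 h = 7200 s, V = ΣQ_DR · Δt = 181.0 × 7200 = 1.30 × 10^6 ft³.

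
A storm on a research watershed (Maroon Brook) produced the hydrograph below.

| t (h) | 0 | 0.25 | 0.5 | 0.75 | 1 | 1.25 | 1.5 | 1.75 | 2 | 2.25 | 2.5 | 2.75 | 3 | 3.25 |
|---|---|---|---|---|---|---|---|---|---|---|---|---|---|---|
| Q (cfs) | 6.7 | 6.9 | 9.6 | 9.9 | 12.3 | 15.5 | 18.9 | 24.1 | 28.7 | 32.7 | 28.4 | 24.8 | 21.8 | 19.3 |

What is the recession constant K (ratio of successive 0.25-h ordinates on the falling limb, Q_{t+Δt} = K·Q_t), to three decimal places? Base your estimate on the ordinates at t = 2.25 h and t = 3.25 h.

K ≈ 0.877

Using the recession-limb readings at t = 2.25 h and t = 3.25 h: Q falls from 32.7 to 19.3 cfs over 4 intervals.
K = (Q₂/Q₁)^(1/4) = (19.3/32.7)^(1/4) = 0.877.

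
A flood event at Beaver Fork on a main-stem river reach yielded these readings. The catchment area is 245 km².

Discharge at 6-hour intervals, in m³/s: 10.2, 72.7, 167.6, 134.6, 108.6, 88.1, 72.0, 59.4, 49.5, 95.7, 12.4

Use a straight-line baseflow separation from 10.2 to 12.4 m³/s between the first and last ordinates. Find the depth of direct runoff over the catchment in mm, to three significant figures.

Direct runoff: 0.00, 62.28, 156.96, 123.74, 97.52, 76.80, 60.48, 47.66, 37.54, 83.52, 0.00 m³/s; ΣQ_DR = 746.5 m³/s.
V = ΣQ_DR · Δt = 746.5 × 21600 s = 1.612 × 10^7 m³.
Over A = 245 km², depth = V / A = 65.8 mm.

d ≈ 65.8 mm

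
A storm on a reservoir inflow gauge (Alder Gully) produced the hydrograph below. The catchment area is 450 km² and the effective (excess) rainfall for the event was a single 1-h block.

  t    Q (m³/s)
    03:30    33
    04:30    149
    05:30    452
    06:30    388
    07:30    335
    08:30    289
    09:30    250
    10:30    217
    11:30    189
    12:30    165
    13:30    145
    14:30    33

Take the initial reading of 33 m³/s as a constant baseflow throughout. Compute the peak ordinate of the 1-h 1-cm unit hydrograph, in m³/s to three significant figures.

U_p ≈ 233 m³/s

Direct runoff: 0.0, 116.0, 419.0, 355.0, 302.0, 256.0, 217.0, 184.0, 156.0, 132.0, 112.0, 0.0 m³/s; ΣQ_DR = 2249 m³/s, peak = 419.0 m³/s.
Runoff depth d = ΣQ_DR·Δt / A = 2249 × 3600 / (450 km²) = 17.99 mm.
The 1-cm UH is the DRH scaled by (10 mm)/d, so U_p = 419.0 × 10/17.99 = 233 m³/s.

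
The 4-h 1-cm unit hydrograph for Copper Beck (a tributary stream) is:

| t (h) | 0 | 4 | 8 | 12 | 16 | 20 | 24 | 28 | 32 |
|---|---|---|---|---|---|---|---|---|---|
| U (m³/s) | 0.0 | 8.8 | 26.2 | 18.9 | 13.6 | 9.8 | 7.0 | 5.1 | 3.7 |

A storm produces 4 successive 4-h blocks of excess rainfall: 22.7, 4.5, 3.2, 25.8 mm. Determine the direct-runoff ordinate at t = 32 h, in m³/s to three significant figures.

Q ≈ 38.2 m³/s

By discrete convolution, Q_j = Σ (P_i / 10 mm) · U_{j−i}.
At t = 32 h (j=8): Q = (22.7/10)·3.7 + (4.5/10)·5.1 + (3.2/10)·7.0 + (25.8/10)·9.8 = 38.2 m³/s.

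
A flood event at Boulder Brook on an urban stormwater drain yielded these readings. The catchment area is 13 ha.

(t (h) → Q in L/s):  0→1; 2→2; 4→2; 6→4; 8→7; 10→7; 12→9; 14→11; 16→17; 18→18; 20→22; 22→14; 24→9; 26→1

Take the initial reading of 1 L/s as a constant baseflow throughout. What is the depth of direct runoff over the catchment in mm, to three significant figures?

Direct runoff: 0.0, 1.0, 1.0, 3.0, 6.0, 6.0, 8.0, 10.0, 16.0, 17.0, 21.0, 13.0, 8.0, 0.0 L/s; ΣQ_DR = 110.0 L/s.
V = ΣQ_DR · Δt = 110.0 × 7200 s = 7.920 × 10^5 L.
Over A = 13 ha, depth = V / A = 6.09 mm.

d ≈ 6.09 mm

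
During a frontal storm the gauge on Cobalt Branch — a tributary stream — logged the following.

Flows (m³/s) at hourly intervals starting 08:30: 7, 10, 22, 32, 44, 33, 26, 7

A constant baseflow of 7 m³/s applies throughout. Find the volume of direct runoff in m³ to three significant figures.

V ≈ 4.50 × 10^5 m³

Direct-runoff ordinates (Q − Q_b): 0.0, 3.0, 15.0, 25.0, 37.0, 26.0, 19.0, 0.0 m³/s.
ΣQ_DR = 125.0 m³/s.
With Δt = 1 h = 3600 s, V = ΣQ_DR · Δt = 125.0 × 3600 = 4.50 × 10^5 m³.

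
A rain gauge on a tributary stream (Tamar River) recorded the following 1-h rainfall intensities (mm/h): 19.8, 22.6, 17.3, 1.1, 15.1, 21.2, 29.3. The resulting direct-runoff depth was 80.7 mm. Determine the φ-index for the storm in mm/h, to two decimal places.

φ ≈ 7.43 mm/h

Only the 6 blocks with intensity above φ contribute runoff: 19.8, 22.6, 17.3, 15.1, 21.2, 29.3 mm/h.
Σ(I−φ)·Δt = d  ⇒  (19.8+22.6+17.3+15.1+21.2+29.3 − 6φ)·1 = 80.7
φ = (125.3 − 80.7/1) / 6 = 7.43 mm/h.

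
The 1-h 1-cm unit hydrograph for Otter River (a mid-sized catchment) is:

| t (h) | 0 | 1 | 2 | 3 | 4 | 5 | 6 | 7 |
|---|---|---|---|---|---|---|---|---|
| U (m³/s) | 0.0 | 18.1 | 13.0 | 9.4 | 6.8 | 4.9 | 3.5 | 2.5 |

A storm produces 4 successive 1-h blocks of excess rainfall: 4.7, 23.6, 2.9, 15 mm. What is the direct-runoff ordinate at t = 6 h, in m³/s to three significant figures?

By discrete convolution, Q_j = Σ (P_i / 10 mm) · U_{j−i}.
At t = 6 h (j=6): Q = (4.7/10)·3.5 + (23.6/10)·4.9 + (2.9/10)·6.8 + (15/10)·9.4 = 29.3 m³/s.

Q ≈ 29.3 m³/s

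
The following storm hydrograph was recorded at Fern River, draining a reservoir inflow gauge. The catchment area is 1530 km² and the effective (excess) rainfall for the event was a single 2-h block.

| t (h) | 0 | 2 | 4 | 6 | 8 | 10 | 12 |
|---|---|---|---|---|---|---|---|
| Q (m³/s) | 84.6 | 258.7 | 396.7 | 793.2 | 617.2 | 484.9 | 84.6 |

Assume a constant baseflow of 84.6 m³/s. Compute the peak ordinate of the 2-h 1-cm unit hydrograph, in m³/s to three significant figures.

U_p ≈ 708 m³/s

Direct runoff: 0.0, 174.1, 312.1, 708.6, 532.6, 400.3, 0.0 m³/s; ΣQ_DR = 2128 m³/s, peak = 708.6 m³/s.
Runoff depth d = ΣQ_DR·Δt / A = 2128 × 7200 / (1530 km²) = 10.01 mm.
The 1-cm UH is the DRH scaled by (10 mm)/d, so U_p = 708.6 × 10/10.01 = 708 m³/s.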